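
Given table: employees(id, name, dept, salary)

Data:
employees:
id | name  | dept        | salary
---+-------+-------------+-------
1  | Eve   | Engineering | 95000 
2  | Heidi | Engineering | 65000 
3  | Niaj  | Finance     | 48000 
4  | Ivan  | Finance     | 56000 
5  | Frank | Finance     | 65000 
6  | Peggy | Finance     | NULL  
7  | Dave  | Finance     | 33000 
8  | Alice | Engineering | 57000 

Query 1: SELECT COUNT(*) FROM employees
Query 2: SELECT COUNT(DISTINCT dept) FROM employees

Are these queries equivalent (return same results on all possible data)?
No, not equivalent

Query 1 returns: [(8,)]
Query 2 returns: [(2,)]

Reason: COUNT(*) counts rows, COUNT(DISTINCT dept) counts unique depts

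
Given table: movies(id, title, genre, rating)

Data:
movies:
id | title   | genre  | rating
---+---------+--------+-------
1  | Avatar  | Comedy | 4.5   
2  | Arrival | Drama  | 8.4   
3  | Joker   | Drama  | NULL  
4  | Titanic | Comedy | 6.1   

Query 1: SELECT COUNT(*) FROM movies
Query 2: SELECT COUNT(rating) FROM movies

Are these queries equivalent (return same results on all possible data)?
No, not equivalent

Query 1 returns: [(4,)]
Query 2 returns: [(3,)]

Reason: COUNT(*) includes NULLs, COUNT(column) excludes them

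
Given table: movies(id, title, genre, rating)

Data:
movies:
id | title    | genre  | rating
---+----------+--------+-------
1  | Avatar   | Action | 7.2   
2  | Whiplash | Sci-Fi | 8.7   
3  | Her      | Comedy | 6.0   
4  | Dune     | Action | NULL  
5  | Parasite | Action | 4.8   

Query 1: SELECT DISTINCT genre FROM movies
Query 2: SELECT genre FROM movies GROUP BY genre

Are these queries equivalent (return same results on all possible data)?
Yes, equivalent

Both queries return: [('Action',), ('Comedy',), ('Sci-Fi',)]

Reason: Both get unique genres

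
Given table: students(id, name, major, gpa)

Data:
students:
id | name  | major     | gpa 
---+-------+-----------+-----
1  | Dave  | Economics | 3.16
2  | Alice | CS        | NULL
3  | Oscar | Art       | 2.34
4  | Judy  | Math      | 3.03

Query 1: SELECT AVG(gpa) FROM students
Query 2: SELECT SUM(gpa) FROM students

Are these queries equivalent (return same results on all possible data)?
No, not equivalent

Query 1 returns: [(2.8433333333333333,)]
Query 2 returns: [(8.53,)]

Reason: AVG vs SUM give different aggregate values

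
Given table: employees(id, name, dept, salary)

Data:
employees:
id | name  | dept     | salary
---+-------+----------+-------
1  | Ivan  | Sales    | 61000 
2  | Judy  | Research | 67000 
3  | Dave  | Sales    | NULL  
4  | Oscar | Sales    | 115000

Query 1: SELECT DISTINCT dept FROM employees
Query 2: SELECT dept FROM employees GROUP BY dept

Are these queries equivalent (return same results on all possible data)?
Yes, equivalent

Both queries return: [('Research',), ('Sales',)]

Reason: Both get unique depts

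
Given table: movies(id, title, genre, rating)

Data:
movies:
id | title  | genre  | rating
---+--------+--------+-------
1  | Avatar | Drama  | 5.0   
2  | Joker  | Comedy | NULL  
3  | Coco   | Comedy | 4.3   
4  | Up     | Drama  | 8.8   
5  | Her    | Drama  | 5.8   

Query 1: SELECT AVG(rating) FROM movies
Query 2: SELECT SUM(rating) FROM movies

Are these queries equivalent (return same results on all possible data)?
No, not equivalent

Query 1 returns: [(5.975,)]
Query 2 returns: [(23.9,)]

Reason: AVG vs SUM give different aggregate values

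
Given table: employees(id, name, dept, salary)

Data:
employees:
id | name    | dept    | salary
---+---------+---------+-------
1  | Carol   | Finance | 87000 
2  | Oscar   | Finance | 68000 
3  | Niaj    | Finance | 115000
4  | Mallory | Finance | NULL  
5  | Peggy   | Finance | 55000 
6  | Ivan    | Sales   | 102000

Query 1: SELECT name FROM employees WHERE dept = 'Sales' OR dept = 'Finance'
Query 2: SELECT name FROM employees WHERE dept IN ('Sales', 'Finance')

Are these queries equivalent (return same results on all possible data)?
Yes, equivalent

Both queries return: [('Carol',), ('Ivan',), ('Mallory',), ('Niaj',), ('Oscar',), ('Peggy',)]

Reason: OR vs IN are equivalent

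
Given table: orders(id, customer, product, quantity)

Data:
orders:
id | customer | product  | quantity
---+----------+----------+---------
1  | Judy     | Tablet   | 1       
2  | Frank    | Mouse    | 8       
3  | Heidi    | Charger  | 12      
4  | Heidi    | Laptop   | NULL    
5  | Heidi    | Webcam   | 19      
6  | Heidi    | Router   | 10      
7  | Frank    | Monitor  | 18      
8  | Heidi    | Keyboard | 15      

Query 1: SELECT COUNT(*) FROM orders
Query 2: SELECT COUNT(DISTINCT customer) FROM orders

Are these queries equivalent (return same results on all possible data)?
No, not equivalent

Query 1 returns: [(8,)]
Query 2 returns: [(3,)]

Reason: COUNT(*) counts rows, COUNT(DISTINCT customer) counts unique customers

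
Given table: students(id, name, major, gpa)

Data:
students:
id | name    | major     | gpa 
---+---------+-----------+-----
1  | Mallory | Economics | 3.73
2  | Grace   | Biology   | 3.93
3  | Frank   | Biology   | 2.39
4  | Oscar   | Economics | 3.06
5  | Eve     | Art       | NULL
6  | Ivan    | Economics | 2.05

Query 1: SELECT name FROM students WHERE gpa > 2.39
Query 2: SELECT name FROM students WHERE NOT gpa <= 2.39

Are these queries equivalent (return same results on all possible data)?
Yes, equivalent

Both queries return: [('Grace',), ('Mallory',), ('Oscar',)]

Reason: Both filter gpa > 2.39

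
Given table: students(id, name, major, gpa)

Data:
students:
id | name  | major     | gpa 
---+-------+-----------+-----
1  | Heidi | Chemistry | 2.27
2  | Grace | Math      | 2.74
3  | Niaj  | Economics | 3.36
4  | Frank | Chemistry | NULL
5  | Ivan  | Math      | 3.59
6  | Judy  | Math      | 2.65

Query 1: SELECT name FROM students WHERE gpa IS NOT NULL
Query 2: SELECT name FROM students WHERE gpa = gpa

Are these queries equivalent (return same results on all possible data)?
Yes, equivalent

Both queries return: [('Grace',), ('Heidi',), ('Ivan',), ('Judy',), ('Niaj',)]

Reason: IS NOT NULL vs self-equality (both exclude NULLs)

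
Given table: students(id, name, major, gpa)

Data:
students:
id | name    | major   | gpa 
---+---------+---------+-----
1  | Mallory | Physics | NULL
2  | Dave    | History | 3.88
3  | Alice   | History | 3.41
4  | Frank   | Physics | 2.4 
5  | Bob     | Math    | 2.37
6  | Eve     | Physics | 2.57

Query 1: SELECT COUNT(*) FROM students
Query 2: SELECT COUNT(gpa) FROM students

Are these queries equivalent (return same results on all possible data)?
No, not equivalent

Query 1 returns: [(6,)]
Query 2 returns: [(5,)]

Reason: COUNT(*) includes NULLs, COUNT(column) excludes them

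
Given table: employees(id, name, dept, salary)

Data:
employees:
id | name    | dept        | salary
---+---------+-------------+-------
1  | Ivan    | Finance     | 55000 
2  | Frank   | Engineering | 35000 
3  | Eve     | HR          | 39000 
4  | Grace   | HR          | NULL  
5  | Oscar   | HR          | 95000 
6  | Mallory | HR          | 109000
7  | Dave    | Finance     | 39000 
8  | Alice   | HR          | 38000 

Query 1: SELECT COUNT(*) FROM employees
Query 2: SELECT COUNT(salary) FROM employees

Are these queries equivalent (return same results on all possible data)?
No, not equivalent

Query 1 returns: [(8,)]
Query 2 returns: [(7,)]

Reason: COUNT(*) includes NULLs, COUNT(column) excludes them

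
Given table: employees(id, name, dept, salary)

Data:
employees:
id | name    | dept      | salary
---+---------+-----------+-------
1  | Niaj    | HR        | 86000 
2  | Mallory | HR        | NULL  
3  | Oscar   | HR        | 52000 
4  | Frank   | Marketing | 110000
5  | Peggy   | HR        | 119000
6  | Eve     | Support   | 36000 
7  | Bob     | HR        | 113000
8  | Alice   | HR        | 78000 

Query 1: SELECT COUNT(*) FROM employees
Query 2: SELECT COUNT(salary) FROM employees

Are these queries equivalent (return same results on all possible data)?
No, not equivalent

Query 1 returns: [(8,)]
Query 2 returns: [(7,)]

Reason: COUNT(*) includes NULLs, COUNT(column) excludes them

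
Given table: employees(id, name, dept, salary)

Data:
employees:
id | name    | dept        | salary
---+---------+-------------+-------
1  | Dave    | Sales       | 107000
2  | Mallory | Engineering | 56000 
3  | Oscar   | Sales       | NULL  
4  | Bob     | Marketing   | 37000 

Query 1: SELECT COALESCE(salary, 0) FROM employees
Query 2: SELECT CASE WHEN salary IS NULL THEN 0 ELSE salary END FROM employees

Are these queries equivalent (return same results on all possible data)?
Yes, equivalent

Both queries return: [(0,), (37000,), (56000,), (107000,)]

Reason: COALESCE vs CASE for NULL handling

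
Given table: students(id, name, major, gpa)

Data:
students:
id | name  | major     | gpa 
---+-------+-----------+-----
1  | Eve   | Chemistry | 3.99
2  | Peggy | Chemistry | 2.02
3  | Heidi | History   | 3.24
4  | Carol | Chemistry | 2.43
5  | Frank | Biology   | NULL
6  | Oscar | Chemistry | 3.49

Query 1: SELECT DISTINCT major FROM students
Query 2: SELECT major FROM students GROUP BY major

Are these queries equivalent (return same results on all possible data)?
Yes, equivalent

Both queries return: [('Biology',), ('Chemistry',), ('History',)]

Reason: Both get unique majors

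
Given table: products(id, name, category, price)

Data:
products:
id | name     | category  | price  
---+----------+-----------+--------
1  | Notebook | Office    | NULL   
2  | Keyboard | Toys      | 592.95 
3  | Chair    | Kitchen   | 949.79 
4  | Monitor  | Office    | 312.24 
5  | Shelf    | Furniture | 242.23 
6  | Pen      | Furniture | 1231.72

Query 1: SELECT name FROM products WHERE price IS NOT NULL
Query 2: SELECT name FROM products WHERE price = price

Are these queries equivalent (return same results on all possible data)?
Yes, equivalent

Both queries return: [('Chair',), ('Keyboard',), ('Monitor',), ('Pen',), ('Shelf',)]

Reason: IS NOT NULL vs self-equality (both exclude NULLs)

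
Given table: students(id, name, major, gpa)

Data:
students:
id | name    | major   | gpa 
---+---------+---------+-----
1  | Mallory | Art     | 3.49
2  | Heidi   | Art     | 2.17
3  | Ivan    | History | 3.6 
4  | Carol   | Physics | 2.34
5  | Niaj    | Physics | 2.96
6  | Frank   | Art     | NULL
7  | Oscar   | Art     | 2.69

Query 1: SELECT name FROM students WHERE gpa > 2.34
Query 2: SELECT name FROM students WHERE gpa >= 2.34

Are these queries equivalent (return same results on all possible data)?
No, not equivalent

Query 1 returns: [('Mallory',), ('Ivan',), ('Niaj',), ('Oscar',)]
Query 2 returns: [('Mallory',), ('Ivan',), ('Carol',), ('Niaj',), ('Oscar',)]

Reason: > vs >= gives different results when gpa = 2.34 exists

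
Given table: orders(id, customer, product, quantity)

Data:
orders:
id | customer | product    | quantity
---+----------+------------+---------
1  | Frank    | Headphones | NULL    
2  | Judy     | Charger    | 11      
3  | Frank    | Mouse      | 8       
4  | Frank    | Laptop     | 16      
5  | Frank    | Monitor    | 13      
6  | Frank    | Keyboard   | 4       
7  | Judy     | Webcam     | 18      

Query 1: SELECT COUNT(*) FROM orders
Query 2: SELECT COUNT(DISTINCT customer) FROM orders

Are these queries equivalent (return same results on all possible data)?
No, not equivalent

Query 1 returns: [(7,)]
Query 2 returns: [(2,)]

Reason: COUNT(*) counts rows, COUNT(DISTINCT customer) counts unique customers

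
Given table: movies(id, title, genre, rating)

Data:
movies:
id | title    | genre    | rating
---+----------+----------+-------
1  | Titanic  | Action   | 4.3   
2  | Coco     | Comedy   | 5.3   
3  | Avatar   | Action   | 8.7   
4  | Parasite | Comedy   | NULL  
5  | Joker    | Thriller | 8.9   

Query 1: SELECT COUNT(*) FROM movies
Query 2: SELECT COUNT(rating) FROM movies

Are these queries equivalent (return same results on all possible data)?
No, not equivalent

Query 1 returns: [(5,)]
Query 2 returns: [(4,)]

Reason: COUNT(*) includes NULLs, COUNT(column) excludes them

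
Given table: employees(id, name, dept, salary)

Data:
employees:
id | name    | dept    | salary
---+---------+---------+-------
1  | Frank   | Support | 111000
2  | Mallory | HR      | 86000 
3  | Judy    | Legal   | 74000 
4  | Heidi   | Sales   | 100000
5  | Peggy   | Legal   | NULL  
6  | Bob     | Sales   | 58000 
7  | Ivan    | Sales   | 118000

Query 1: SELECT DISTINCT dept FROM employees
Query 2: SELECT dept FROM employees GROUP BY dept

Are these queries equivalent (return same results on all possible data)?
Yes, equivalent

Both queries return: [('HR',), ('Legal',), ('Sales',), ('Support',)]

Reason: Both get unique depts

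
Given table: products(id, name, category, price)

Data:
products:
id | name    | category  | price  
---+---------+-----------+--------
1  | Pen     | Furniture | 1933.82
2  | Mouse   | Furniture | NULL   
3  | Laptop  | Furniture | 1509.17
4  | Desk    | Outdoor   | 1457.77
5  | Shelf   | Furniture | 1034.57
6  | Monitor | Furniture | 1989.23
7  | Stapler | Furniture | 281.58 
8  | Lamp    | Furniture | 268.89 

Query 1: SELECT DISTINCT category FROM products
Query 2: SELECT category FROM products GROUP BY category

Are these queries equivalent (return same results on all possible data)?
Yes, equivalent

Both queries return: [('Furniture',), ('Outdoor',)]

Reason: Both get unique categorys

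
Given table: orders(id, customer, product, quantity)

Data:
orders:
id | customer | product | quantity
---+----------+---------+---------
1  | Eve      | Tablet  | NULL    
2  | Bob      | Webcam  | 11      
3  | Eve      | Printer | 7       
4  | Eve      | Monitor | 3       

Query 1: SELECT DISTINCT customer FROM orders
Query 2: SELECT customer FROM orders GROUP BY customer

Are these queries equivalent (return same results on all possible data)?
Yes, equivalent

Both queries return: [('Bob',), ('Eve',)]

Reason: Both get unique customers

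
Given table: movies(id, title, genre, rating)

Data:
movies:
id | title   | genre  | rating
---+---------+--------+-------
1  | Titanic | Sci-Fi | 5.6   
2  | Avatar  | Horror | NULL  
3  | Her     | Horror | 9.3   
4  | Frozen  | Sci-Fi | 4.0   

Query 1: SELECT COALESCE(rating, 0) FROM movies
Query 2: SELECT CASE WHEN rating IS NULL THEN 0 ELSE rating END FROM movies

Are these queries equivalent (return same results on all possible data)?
Yes, equivalent

Both queries return: [(0,), (4.0,), (5.6,), (9.3,)]

Reason: COALESCE vs CASE for NULL handling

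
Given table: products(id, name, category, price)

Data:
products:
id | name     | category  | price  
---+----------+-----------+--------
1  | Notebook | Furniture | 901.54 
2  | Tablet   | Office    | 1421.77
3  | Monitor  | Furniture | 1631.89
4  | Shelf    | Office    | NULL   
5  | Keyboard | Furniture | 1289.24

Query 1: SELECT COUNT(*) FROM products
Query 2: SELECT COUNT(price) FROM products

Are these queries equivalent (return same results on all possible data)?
No, not equivalent

Query 1 returns: [(5,)]
Query 2 returns: [(4,)]

Reason: COUNT(*) includes NULLs, COUNT(column) excludes them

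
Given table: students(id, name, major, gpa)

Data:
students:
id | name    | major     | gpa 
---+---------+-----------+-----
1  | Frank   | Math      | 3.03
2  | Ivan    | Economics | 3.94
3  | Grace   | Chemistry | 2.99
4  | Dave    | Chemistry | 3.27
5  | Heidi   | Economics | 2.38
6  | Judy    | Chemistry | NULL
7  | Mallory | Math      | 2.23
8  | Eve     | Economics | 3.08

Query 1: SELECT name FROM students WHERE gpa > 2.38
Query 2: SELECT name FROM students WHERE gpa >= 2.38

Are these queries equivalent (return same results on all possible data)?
No, not equivalent

Query 1 returns: [('Frank',), ('Ivan',), ('Grace',), ('Dave',), ('Eve',)]
Query 2 returns: [('Frank',), ('Ivan',), ('Grace',), ('Dave',), ('Heidi',), ('Eve',)]

Reason: > vs >= gives different results when gpa = 2.38 exists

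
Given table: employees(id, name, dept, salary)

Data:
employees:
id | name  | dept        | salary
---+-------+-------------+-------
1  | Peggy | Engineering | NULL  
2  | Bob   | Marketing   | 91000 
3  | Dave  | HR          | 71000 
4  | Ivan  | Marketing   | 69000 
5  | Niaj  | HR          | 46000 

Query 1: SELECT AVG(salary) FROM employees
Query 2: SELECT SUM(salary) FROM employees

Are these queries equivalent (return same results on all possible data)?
No, not equivalent

Query 1 returns: [(69250.0,)]
Query 2 returns: [(277000,)]

Reason: AVG vs SUM give different aggregate values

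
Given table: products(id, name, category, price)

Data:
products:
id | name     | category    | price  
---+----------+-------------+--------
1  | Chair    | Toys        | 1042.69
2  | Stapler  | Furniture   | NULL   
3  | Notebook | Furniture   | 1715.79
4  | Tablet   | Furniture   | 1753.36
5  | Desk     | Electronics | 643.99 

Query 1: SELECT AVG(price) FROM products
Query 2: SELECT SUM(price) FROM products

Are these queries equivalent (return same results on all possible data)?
No, not equivalent

Query 1 returns: [(1288.9575,)]
Query 2 returns: [(5155.83,)]

Reason: AVG vs SUM give different aggregate values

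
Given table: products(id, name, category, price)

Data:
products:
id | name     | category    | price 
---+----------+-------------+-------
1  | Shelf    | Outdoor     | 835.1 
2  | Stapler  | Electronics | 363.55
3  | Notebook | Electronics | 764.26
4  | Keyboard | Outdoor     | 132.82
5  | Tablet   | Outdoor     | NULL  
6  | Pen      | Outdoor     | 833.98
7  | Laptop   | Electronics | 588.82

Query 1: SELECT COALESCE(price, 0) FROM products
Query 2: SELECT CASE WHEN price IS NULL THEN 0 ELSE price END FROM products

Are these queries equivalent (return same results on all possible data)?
Yes, equivalent

Both queries return: [(0,), (132.82,), (363.55,), (588.82,), (764.26,), (833.98,), (835.1,)]

Reason: COALESCE vs CASE for NULL handling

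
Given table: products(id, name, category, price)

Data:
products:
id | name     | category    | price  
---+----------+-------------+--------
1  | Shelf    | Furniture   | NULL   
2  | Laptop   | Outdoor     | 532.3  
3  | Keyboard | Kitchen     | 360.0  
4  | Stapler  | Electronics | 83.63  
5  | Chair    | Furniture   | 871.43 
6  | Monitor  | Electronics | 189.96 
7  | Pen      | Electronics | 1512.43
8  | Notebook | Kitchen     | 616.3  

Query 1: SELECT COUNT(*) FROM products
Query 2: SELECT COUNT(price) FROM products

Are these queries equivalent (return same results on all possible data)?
No, not equivalent

Query 1 returns: [(8,)]
Query 2 returns: [(7,)]

Reason: COUNT(*) includes NULLs, COUNT(column) excludes them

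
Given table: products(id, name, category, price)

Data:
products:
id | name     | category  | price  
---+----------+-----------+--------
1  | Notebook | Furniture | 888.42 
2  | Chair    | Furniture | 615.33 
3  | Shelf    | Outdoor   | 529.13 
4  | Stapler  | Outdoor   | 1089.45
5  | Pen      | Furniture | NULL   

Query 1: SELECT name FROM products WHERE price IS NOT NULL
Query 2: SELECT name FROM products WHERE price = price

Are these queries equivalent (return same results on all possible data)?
Yes, equivalent

Both queries return: [('Chair',), ('Notebook',), ('Shelf',), ('Stapler',)]

Reason: IS NOT NULL vs self-equality (both exclude NULLs)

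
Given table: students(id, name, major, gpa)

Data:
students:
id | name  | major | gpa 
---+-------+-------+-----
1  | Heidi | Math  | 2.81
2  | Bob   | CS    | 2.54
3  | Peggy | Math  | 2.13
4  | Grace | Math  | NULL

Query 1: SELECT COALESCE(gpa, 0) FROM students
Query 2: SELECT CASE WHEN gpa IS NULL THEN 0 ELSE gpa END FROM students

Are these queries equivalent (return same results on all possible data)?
Yes, equivalent

Both queries return: [(0,), (2.13,), (2.54,), (2.81,)]

Reason: COALESCE vs CASE for NULL handling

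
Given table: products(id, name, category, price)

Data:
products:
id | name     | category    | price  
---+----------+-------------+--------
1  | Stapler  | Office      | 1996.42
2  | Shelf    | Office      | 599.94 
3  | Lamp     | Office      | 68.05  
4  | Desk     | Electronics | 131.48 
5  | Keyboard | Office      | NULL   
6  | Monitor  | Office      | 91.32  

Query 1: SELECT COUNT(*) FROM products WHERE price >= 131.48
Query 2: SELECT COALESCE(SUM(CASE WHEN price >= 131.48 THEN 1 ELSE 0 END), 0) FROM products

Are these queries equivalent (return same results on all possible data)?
Yes, equivalent

Both queries return: [(3,)]

Reason: COUNT with WHERE vs conditional SUM (COALESCE handles empty-table NULL)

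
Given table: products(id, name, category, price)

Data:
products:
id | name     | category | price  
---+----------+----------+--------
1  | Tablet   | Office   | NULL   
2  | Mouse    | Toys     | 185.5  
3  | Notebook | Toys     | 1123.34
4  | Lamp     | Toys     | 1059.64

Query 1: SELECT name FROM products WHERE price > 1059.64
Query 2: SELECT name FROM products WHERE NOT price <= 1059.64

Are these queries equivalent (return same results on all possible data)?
Yes, equivalent

Both queries return: [('Notebook',)]

Reason: Both filter price > 1059.64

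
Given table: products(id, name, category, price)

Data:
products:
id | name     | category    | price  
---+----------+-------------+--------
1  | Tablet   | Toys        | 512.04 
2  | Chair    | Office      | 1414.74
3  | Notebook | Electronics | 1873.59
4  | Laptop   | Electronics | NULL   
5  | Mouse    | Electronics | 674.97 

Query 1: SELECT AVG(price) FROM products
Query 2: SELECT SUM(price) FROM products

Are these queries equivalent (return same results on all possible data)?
No, not equivalent

Query 1 returns: [(1118.835,)]
Query 2 returns: [(4475.34,)]

Reason: AVG vs SUM give different aggregate values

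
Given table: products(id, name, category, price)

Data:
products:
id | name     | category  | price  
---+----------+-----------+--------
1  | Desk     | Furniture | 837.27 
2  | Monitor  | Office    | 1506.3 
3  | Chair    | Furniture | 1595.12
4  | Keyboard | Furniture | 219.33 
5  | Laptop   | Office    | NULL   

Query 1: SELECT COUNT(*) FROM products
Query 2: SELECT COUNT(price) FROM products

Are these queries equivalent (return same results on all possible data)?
No, not equivalent

Query 1 returns: [(5,)]
Query 2 returns: [(4,)]

Reason: COUNT(*) includes NULLs, COUNT(column) excludes them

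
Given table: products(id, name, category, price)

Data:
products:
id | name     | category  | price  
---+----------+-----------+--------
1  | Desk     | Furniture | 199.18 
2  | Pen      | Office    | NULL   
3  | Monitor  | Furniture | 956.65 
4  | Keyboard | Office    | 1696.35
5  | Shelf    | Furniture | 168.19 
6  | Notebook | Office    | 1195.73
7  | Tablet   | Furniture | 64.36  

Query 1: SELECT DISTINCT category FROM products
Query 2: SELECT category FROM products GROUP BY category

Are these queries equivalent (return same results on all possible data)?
Yes, equivalent

Both queries return: [('Furniture',), ('Office',)]

Reason: Both get unique categorys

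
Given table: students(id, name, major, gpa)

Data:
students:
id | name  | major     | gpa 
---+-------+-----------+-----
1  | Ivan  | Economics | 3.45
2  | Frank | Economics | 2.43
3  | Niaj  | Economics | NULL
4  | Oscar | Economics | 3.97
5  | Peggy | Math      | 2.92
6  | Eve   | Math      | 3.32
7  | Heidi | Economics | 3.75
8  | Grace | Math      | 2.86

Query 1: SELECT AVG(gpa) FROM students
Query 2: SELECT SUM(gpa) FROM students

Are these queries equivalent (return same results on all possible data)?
No, not equivalent

Query 1 returns: [(3.242857142857143,)]
Query 2 returns: [(22.7,)]

Reason: AVG vs SUM give different aggregate values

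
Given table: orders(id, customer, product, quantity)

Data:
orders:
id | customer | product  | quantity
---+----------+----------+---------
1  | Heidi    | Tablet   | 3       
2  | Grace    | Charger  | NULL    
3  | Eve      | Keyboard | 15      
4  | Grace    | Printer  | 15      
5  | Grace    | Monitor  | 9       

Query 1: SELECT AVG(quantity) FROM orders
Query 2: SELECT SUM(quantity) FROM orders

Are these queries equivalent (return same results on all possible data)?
No, not equivalent

Query 1 returns: [(10.5,)]
Query 2 returns: [(42,)]

Reason: AVG vs SUM give different aggregate values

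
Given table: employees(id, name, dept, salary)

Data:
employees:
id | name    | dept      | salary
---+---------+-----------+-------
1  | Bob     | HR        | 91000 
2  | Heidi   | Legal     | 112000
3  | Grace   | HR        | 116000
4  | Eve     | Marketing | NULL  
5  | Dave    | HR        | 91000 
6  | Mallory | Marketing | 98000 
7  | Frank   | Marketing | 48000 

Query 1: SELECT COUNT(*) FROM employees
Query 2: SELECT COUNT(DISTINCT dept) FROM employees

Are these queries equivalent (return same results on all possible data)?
No, not equivalent

Query 1 returns: [(7,)]
Query 2 returns: [(3,)]

Reason: COUNT(*) counts rows, COUNT(DISTINCT dept) counts unique depts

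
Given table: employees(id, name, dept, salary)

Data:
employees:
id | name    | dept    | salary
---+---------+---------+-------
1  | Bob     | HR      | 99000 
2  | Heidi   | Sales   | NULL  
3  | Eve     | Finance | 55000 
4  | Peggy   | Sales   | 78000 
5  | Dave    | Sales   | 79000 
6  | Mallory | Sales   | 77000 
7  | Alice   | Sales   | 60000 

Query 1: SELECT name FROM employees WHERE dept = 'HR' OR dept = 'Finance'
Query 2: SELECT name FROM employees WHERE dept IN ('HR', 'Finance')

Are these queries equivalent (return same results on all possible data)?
Yes, equivalent

Both queries return: [('Bob',), ('Eve',)]

Reason: OR vs IN are equivalent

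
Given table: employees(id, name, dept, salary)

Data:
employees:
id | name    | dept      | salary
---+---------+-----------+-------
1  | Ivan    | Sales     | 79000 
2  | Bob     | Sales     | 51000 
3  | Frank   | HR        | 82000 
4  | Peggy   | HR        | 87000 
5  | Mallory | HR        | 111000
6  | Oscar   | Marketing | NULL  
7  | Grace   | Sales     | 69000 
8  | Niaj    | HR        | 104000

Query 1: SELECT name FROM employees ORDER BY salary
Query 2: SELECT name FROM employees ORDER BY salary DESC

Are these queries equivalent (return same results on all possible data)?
No, not equivalent

Query 1 returns: [('Oscar',), ('Bob',), ('Grace',), ('Ivan',), ('Frank',), ('Peggy',), ('Niaj',), ('Mallory',)]
Query 2 returns: [('Mallory',), ('Niaj',), ('Peggy',), ('Frank',), ('Ivan',), ('Grace',), ('Bob',), ('Oscar',)]

Reason: ASC vs DESC gives opposite ordering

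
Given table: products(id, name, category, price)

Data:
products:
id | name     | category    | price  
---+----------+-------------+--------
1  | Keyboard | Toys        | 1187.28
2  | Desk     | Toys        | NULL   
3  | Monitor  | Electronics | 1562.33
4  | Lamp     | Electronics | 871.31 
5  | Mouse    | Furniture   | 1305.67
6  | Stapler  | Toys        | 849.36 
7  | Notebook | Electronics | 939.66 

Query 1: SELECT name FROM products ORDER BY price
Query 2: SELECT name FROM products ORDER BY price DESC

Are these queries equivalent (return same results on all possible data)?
No, not equivalent

Query 1 returns: [('Desk',), ('Stapler',), ('Lamp',), ('Notebook',), ('Keyboard',), ('Mouse',), ('Monitor',)]
Query 2 returns: [('Monitor',), ('Mouse',), ('Keyboard',), ('Notebook',), ('Lamp',), ('Stapler',), ('Desk',)]

Reason: ASC vs DESC gives opposite ordering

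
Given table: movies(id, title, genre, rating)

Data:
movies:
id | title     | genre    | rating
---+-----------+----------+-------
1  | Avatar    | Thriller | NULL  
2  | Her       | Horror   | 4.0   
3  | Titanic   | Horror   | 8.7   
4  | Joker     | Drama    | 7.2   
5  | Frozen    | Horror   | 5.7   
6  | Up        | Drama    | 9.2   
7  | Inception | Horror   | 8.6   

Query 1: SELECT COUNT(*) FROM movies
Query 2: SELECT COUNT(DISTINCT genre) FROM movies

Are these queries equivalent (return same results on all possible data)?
No, not equivalent

Query 1 returns: [(7,)]
Query 2 returns: [(3,)]

Reason: COUNT(*) counts rows, COUNT(DISTINCT genre) counts unique genres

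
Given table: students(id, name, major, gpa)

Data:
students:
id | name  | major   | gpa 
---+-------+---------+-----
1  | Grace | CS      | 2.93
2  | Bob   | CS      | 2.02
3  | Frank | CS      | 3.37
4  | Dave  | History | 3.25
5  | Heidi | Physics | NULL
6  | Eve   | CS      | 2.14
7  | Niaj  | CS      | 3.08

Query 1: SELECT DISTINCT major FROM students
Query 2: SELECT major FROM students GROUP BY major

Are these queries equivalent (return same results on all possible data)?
Yes, equivalent

Both queries return: [('CS',), ('History',), ('Physics',)]

Reason: Both get unique majors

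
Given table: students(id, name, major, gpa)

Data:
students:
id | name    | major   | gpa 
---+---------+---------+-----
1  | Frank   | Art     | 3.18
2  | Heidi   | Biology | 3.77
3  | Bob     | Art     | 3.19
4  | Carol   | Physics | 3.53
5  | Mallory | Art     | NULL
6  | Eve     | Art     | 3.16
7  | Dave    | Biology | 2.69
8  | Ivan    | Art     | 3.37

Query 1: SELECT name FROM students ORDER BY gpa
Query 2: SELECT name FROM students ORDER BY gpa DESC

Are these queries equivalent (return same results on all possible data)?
No, not equivalent

Query 1 returns: [('Mallory',), ('Dave',), ('Eve',), ('Frank',), ('Bob',), ('Ivan',), ('Carol',), ('Heidi',)]
Query 2 returns: [('Heidi',), ('Carol',), ('Ivan',), ('Bob',), ('Frank',), ('Eve',), ('Dave',), ('Mallory',)]

Reason: ASC vs DESC gives opposite ordering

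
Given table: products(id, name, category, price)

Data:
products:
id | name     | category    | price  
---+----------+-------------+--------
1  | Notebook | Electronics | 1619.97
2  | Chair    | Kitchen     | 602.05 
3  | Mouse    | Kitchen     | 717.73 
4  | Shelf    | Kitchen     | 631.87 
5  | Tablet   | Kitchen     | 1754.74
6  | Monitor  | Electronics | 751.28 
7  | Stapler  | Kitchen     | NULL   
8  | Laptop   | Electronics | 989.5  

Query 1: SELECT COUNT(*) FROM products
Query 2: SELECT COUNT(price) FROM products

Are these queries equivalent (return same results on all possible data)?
No, not equivalent

Query 1 returns: [(8,)]
Query 2 returns: [(7,)]

Reason: COUNT(*) includes NULLs, COUNT(column) excludes them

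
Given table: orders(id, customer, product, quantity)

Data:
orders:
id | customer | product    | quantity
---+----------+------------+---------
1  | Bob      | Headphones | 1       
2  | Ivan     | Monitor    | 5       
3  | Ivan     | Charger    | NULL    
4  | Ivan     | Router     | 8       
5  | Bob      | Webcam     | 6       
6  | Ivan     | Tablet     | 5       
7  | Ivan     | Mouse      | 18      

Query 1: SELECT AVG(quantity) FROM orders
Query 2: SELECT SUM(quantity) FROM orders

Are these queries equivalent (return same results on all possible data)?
No, not equivalent

Query 1 returns: [(7.166666666666667,)]
Query 2 returns: [(43,)]

Reason: AVG vs SUM give different aggregate values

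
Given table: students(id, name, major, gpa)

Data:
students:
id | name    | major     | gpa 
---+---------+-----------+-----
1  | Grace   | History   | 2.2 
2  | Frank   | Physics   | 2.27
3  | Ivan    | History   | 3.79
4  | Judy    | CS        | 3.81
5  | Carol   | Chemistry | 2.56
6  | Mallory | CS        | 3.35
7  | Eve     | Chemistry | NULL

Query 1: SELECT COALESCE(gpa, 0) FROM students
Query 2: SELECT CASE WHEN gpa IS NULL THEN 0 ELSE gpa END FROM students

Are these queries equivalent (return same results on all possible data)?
Yes, equivalent

Both queries return: [(0,), (2.2,), (2.27,), (2.56,), (3.35,), (3.79,), (3.81,)]

Reason: COALESCE vs CASE for NULL handling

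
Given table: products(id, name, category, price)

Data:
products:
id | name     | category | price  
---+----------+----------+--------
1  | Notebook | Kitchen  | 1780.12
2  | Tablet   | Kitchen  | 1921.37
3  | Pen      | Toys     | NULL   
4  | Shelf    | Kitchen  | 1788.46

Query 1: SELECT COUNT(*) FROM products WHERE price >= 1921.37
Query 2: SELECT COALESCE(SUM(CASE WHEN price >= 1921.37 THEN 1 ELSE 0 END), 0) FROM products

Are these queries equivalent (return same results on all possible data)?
Yes, equivalent

Both queries return: [(1,)]

Reason: COUNT with WHERE vs conditional SUM (COALESCE handles empty-table NULL)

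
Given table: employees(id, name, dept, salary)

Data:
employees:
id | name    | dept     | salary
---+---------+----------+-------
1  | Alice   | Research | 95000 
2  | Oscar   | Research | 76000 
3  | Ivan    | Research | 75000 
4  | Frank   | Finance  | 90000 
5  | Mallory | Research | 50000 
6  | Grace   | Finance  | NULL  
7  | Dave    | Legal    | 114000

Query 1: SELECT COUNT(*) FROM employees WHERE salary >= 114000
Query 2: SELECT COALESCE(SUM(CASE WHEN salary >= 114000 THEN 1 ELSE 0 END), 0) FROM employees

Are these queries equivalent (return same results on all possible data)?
Yes, equivalent

Both queries return: [(1,)]

Reason: COUNT with WHERE vs conditional SUM (COALESCE handles empty-table NULL)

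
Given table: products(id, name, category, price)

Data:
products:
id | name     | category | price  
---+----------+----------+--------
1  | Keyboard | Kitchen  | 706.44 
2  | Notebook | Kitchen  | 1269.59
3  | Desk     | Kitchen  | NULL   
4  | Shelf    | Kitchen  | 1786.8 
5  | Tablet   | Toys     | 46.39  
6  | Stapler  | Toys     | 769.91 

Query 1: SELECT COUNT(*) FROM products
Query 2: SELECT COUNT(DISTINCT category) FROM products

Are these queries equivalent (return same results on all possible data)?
No, not equivalent

Query 1 returns: [(6,)]
Query 2 returns: [(2,)]

Reason: COUNT(*) counts rows, COUNT(DISTINCT category) counts unique categorys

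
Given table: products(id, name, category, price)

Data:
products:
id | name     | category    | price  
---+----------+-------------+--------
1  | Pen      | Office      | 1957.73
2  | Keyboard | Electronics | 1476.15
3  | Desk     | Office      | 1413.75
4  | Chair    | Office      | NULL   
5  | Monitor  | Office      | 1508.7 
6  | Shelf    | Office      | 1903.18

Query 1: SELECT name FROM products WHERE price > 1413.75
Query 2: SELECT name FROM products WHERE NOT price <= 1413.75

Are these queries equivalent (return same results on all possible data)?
Yes, equivalent

Both queries return: [('Keyboard',), ('Monitor',), ('Pen',), ('Shelf',)]

Reason: Both filter price > 1413.75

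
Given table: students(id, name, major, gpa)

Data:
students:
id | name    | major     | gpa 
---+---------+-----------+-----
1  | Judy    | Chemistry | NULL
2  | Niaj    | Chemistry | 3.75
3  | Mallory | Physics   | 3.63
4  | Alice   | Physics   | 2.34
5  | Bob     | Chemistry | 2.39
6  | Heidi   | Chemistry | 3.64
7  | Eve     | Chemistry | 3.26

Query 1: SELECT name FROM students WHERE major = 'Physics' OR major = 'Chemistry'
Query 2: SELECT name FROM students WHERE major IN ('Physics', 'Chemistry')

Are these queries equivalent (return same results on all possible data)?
Yes, equivalent

Both queries return: [('Alice',), ('Bob',), ('Eve',), ('Heidi',), ('Judy',), ('Mallory',), ('Niaj',)]

Reason: OR vs IN are equivalent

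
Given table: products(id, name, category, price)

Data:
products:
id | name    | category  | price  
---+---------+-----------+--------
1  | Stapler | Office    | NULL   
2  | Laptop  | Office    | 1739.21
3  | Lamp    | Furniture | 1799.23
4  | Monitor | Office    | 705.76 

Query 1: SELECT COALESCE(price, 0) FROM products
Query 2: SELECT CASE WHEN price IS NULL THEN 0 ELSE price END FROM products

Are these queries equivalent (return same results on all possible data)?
Yes, equivalent

Both queries return: [(0,), (705.76,), (1739.21,), (1799.23,)]

Reason: COALESCE vs CASE for NULL handling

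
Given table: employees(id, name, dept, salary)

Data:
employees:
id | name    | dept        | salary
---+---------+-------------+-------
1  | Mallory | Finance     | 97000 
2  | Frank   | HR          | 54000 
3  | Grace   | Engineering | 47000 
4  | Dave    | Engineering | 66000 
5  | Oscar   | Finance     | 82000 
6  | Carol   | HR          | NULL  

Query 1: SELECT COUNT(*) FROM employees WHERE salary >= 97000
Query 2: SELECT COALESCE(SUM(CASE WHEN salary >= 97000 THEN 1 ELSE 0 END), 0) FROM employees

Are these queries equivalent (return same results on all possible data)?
Yes, equivalent

Both queries return: [(1,)]

Reason: COUNT with WHERE vs conditional SUM (COALESCE handles empty-table NULL)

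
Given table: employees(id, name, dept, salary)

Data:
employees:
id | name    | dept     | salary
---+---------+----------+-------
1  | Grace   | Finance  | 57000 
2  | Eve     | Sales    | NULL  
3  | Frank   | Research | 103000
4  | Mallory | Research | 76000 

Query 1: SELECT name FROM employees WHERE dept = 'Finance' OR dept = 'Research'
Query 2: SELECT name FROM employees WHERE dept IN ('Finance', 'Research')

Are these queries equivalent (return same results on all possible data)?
Yes, equivalent

Both queries return: [('Frank',), ('Grace',), ('Mallory',)]

Reason: OR vs IN are equivalent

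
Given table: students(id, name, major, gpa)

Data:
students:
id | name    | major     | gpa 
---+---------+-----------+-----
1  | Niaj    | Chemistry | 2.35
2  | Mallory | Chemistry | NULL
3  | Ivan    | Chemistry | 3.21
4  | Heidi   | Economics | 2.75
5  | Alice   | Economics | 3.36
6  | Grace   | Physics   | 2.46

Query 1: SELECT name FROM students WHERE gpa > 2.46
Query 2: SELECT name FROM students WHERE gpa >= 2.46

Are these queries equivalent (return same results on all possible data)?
No, not equivalent

Query 1 returns: [('Ivan',), ('Heidi',), ('Alice',)]
Query 2 returns: [('Ivan',), ('Heidi',), ('Alice',), ('Grace',)]

Reason: > vs >= gives different results when gpa = 2.46 exists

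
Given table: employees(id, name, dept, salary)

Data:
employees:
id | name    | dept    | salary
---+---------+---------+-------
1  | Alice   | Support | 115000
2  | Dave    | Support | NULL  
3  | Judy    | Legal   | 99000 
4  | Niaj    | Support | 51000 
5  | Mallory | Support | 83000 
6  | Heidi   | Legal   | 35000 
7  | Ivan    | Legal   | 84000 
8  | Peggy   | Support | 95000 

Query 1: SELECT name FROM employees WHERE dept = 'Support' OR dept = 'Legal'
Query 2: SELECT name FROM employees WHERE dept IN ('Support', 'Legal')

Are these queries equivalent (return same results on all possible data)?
Yes, equivalent

Both queries return: [('Alice',), ('Dave',), ('Heidi',), ('Ivan',), ('Judy',), ('Mallory',), ('Niaj',), ('Peggy',)]

Reason: OR vs IN are equivalent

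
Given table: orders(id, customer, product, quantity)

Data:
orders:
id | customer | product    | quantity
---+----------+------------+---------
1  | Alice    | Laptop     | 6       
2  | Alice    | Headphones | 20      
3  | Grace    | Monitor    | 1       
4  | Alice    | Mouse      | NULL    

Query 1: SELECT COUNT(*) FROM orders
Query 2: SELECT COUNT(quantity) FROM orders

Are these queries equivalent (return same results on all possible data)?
No, not equivalent

Query 1 returns: [(4,)]
Query 2 returns: [(3,)]

Reason: COUNT(*) includes NULLs, COUNT(column) excludes them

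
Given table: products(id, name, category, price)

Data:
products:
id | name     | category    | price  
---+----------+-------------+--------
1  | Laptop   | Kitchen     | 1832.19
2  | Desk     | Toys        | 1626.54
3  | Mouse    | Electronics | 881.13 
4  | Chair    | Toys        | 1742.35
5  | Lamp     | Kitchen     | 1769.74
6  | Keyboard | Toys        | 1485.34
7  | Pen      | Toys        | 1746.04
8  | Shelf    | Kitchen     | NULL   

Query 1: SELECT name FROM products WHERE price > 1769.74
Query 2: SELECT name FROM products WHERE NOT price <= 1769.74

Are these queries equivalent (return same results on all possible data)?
Yes, equivalent

Both queries return: [('Laptop',)]

Reason: Both filter price > 1769.74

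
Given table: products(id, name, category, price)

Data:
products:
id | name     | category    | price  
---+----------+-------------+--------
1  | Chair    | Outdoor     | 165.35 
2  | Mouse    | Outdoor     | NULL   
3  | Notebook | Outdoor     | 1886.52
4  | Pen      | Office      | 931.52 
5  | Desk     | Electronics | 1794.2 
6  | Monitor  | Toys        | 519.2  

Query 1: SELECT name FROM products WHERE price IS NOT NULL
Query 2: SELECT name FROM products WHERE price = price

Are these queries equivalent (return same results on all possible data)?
Yes, equivalent

Both queries return: [('Chair',), ('Desk',), ('Monitor',), ('Notebook',), ('Pen',)]

Reason: IS NOT NULL vs self-equality (both exclude NULLs)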